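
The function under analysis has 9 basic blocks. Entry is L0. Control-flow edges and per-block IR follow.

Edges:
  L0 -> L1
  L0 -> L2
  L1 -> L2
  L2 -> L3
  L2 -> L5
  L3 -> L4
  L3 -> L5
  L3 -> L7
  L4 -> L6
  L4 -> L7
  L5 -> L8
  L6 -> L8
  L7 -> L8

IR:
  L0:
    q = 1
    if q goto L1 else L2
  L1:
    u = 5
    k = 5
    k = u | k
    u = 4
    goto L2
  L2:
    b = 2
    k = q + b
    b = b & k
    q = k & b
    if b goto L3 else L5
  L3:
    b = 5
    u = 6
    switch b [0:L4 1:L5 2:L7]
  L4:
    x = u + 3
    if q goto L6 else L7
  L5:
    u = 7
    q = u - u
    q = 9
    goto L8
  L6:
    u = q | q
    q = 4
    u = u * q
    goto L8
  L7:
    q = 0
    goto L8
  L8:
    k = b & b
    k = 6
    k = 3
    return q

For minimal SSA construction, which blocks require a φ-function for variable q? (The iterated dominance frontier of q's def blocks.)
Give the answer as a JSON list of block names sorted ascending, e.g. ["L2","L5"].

Answer: ["L8"]

Analysis:
idom tree: L1←L0 L2←L0 L3←L2 L4←L3 L5←L2 L6←L4 L7←L3 L8←L2
Dom at joins:
  L2: preds {L0,L1}: {L0} ∩ {L0,L1} = {L0}; idom=L0
  L5: preds {L2,L3}: {L0,L2} ∩ {L0,L2,L3} = {L0,L2}; idom=L2
  L7: preds {L3,L4}: {L0,L2,L3} ∩ {L0,L2,L3,L4} = {L0,L2,L3}; idom=L3
  L8: preds {L5,L6,L7}: {L0,L2,L5} ∩ {L0,L2,L3,L4,L6} ∩ {L0,L2,L3,L7} = {L0,L2}; idom=L2

DF walk-up:
  join L2 pred L0: · stop@L0
  join L2 pred L1: L1 stop@L0
  join L5 pred L2: · stop@L2
  join L5 pred L3: L3 stop@L2
  join L7 pred L3: · stop@L3
  join L7 pred L4: L4 stop@L3
  join L8 pred L5: L5 stop@L2
  join L8 pred L6: L6→L4→L3 stop@L2
  join L8 pred L7: L7→L3 stop@L2
  L0 → ∅
  L1 → {L2}
  L2 → ∅
  L3 → {L5,L8}
  L4 → {L7,L8}
  L5 → {L8}
  L6 → {L8}
  L7 → {L8}
  L8 → ∅

φ for q: defs {L0,L2,L5,L6,L7}
  DF⁺ = {L8}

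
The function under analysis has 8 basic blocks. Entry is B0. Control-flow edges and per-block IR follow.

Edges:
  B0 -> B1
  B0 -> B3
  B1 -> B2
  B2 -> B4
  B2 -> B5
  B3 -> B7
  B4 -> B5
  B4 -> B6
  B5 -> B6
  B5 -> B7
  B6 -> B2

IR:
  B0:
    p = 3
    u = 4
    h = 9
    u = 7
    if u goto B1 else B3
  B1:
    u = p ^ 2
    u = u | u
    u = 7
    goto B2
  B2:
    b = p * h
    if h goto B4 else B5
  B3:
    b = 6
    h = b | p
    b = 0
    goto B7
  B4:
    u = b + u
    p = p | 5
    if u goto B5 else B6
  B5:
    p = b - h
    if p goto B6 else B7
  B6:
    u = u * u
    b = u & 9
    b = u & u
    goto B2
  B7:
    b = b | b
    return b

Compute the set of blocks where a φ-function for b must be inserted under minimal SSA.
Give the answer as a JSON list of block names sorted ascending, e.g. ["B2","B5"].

idom tree: B1←B0 B2←B1 B3←B0 B4←B2 B5←B2 B6←B2 B7←B0
Join-block Dom:
  B2: preds {B1,B6}: {B0,B1} ∩ {B0,B1,B2,B6} = {B0,B1}; idom=B1
  B5: preds {B2,B4}: {B0,B1,B2} ∩ {B0,B1,B2,B4} = {B0,B1,B2}; idom=B2
  B6: preds {B4,B5}: {B0,B1,B2,B4} ∩ {B0,B1,B2,B5} = {B0,B1,B2}; idom=B2
  B7: preds {B3,B5}: {B0,B3} ∩ {B0,B1,B2,B5} = {B0}; idom=B0

DF derivation:
  B2←B1: walk · to B1
  B2←B6: walk B6→B2 to B1
  B5←B2: walk · to B2
  B5←B4: walk B4 to B2
  B6←B4: walk B4 to B2
  B6←B5: walk B5 to B2
  B7←B3: walk B3 to B0
  B7←B5: walk B5→B2→B1 to B0
  B0 → ∅
  B1 → {B7}
  B2 → {B2,B7}
  B3 → {B7}
  B4 → {B5,B6}
  B5 → {B6,B7}
  B6 → {B2}
  B7 → ∅

φ for b: defs {B2,B3,B6,B7}
  DF⁺ = {B2,B7}

Answer: ["B2", "B7"]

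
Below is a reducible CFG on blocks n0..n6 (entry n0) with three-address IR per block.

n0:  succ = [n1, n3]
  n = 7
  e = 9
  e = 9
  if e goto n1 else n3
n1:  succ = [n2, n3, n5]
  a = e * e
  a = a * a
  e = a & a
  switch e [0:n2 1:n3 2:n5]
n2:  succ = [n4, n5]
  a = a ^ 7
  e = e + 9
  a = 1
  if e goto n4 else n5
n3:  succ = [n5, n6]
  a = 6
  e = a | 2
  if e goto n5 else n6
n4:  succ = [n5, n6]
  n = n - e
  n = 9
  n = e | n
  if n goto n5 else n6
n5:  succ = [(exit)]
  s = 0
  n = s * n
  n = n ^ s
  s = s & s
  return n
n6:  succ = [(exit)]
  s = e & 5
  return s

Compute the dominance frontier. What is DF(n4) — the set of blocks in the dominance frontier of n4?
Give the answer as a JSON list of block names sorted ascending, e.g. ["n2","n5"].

Answer: ["n5", "n6"]

Working:
idom tree: n1←n0 n2←n1 n3←n0 n4←n2 n5←n0 n6←n0
Dom∩ at merges:
  n3: preds {n0,n1}: {n0} ∩ {n0,n1} = {n0}; idom=n0
  n5: preds {n1,n2,n3,n4}: {n0,n1} ∩ {n0,n1,n2} ∩ {n0,n3} ∩ {n0,n1,n2,n4} = {n0}; idom=n0
  n6: preds {n3,n4}: {n0,n3} ∩ {n0,n1,n2,n4} = {n0}; idom=n0

DF derivation:
  n3←n0: walk · to n0
  n3←n1: walk n1 to n0
  n5←n1: walk n1 to n0
  n5←n2: walk n2→n1 to n0
  n5←n3: walk n3 to n0
  n5←n4: walk n4→n2→n1 to n0
  n6←n3: walk n3 to n0
  n6←n4: walk n4→n2→n1 to n0
  n0: DF=∅
  n1: DF={n3,n5,n6}
  n2: DF={n5,n6}
  n3: DF={n5,n6}
  n4: DF={n5,n6}
  n5: DF=∅
  n6: DF=∅

DF(n4) = ["n5", "n6"]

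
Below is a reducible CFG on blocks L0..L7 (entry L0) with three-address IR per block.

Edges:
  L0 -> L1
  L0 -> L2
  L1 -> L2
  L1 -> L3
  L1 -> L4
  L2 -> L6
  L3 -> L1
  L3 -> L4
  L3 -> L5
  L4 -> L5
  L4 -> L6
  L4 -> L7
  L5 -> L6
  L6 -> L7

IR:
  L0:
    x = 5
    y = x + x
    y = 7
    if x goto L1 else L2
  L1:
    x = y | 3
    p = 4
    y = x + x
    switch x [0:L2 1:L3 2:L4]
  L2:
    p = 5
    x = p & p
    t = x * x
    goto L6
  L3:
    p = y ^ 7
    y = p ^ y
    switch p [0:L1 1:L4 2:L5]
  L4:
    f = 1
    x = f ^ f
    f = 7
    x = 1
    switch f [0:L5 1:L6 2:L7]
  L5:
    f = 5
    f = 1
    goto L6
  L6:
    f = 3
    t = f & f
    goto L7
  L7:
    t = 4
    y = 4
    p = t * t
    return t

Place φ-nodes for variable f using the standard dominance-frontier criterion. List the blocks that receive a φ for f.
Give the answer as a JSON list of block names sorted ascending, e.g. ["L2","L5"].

Answer: ["L5", "L6", "L7"]

Analysis:
idom tree: L1←L0 L2←L0 L3←L1 L4←L1 L5←L1 L6←L0 L7←L0
Dom∩ at merges:
  L1: preds {L0,L3}: {L0} ∩ {L0,L1,L3} = {L0}; idom=L0
  L2: preds {L0,L1}: {L0} ∩ {L0,L1} = {L0}; idom=L0
  L4: preds {L1,L3}: {L0,L1} ∩ {L0,L1,L3} = {L0,L1}; idom=L1
  L5: preds {L3,L4}: {L0,L1,L3} ∩ {L0,L1,L4} = {L0,L1}; idom=L1
  L6: preds {L2,L4,L5}: {L0,L2} ∩ {L0,L1,L4} ∩ {L0,L1,L5} = {L0}; idom=L0
  L7: preds {L4,L6}: {L0,L1,L4} ∩ {L0,L6} = {L0}; idom=L0

Frontier:
  L1←L0: walk · to L0
  L1←L3: walk L3→L1 to L0
  L2←L0: walk · to L0
  L2←L1: walk L1 to L0
  L4←L1: walk · to L1
  L4←L3: walk L3 to L1
  L5←L3: walk L3 to L1
  L5←L4: walk L4 to L1
  L6←L2: walk L2 to L0
  L6←L4: walk L4→L1 to L0
  L6←L5: walk L5→L1 to L0
  L7←L4: walk L4→L1 to L0
  L7←L6: walk L6 to L0
  L0: DF=∅
  L1: DF={L1,L2,L6,L7}
  L2: DF={L6}
  L3: DF={L1,L4,L5}
  L4: DF={L5,L6,L7}
  L5: DF={L6}
  L6: DF={L7}
  L7: DF=∅

φ for f: defs {L4,L5,L6}
  DF⁺ = {L5,L6,L7}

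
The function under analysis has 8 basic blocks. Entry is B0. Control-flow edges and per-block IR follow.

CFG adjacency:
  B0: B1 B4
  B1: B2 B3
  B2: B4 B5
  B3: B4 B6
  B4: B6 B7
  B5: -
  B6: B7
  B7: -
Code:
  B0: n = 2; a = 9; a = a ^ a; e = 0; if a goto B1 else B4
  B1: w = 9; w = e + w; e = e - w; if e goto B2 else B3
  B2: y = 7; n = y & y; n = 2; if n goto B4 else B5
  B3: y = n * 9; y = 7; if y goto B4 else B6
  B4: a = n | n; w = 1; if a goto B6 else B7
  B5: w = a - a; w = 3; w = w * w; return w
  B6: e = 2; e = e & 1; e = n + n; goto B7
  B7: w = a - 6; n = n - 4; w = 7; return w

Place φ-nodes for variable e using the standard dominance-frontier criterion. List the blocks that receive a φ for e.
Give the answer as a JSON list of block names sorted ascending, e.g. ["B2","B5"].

idom tree: B1←B0 B2←B1 B3←B1 B4←B0 B5←B2 B6←B0 B7←B0
Dom at joins:
  B4: preds {B0,B2,B3}: {B0} ∩ {B0,B1,B2} ∩ {B0,B1,B3} = {B0}; idom=B0
  B6: preds {B3,B4}: {B0,B1,B3} ∩ {B0,B4} = {B0}; idom=B0
  B7: preds {B4,B6}: {B0,B4} ∩ {B0,B6} = {B0}; idom=B0

Frontier:
  join B4 pred B0: · stop@B0
  join B4 pred B2: B2→B1 stop@B0
  join B4 pred B3: B3→B1 stop@B0
  join B6 pred B3: B3→B1 stop@B0
  join B6 pred B4: B4 stop@B0
  join B7 pred B4: B4 stop@B0
  join B7 pred B6: B6 stop@B0
  B0 → ∅
  B1 → {B4,B6}
  B2 → {B4}
  B3 → {B4,B6}
  B4 → {B6,B7}
  B5 → ∅
  B6 → {B7}
  B7 → ∅

φ for e: defs {B0,B1,B6}
  DF⁺ = {B4,B6,B7}

Answer: ["B4", "B6", "B7"]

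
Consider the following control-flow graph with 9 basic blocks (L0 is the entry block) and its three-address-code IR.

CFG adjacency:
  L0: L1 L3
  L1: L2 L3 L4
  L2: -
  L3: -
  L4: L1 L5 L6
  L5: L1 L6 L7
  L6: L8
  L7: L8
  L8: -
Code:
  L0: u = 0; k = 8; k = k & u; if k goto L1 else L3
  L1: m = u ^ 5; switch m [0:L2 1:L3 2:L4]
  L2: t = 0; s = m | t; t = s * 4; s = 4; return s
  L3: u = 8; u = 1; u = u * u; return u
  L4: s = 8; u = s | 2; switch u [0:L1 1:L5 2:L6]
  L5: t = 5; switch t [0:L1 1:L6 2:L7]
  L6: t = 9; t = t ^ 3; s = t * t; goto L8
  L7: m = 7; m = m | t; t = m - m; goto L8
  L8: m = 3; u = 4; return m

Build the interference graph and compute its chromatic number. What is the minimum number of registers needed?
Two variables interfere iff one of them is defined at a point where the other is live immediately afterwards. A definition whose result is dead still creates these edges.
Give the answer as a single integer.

Block summaries:
  L0: def={k,u} ue=∅
  L1: def={m} ue={u}
  L2: def={s,t} ue={m}
  L3: def={u} ue=∅
  L4: def={s,u} ue=∅
  L5: def={t} ue=∅
  L6: def={s,t} ue=∅
  L7: def={m,t} ue={t}
  L8: def={m,u} ue=∅

Liveness:
  L0 li=∅ lo={u}
  L1 li={u} lo={m}
  L2 li={m} lo=∅
  L3 li=∅ lo=∅
  L4 li=∅ lo={u}
  L5 li={u} lo={t,u}
  L6 li=∅ lo=∅
  L7 li={t} lo=∅
  L8 li=∅ lo=∅

Interference:
  k↔{u}
  m↔{t,u}
  s↔∅
  t↔{m,u}
  u↔{k,m,t}

Chromatic number:
  clique {m,t,u} ⇒ need ≥ 3
  assign k→c1 m→c1 s→c0 t→c2 u→c0 — no edge inside a register ⇒ χ ≤ 3
  χ = 3

Answer: 3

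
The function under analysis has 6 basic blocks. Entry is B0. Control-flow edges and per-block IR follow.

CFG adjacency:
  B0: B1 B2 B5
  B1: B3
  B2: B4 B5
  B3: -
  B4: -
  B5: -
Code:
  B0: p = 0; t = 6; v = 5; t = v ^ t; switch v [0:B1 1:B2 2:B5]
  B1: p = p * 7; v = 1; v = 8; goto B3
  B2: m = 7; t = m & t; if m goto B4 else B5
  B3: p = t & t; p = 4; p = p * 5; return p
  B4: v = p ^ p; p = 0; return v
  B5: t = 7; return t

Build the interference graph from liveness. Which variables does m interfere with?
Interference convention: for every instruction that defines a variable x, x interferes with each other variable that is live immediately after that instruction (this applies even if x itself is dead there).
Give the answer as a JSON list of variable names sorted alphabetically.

Answer: ["p", "t"]

Analysis:
Per-block:
  B0 def {p,t,v} use ∅
  B1 def {p,v} use {p}
  B2 def {m,t} use {t}
  B3 def {p} use {t}
  B4 def {p,v} use {p}
  B5 def {t} use ∅

Live sets:
  live B0: ∅→{p,t}
  live B1: {p,t}→{t}
  live B2: {p,t}→{p}
  live B3: {t}→∅
  live B4: {p}→∅
  live B5: ∅→∅

Conflict graph:
  m — {p,t}
  p — {m,t,v}
  t — {m,p,v}
  v — {p,t}

N(m) = ["p", "t"]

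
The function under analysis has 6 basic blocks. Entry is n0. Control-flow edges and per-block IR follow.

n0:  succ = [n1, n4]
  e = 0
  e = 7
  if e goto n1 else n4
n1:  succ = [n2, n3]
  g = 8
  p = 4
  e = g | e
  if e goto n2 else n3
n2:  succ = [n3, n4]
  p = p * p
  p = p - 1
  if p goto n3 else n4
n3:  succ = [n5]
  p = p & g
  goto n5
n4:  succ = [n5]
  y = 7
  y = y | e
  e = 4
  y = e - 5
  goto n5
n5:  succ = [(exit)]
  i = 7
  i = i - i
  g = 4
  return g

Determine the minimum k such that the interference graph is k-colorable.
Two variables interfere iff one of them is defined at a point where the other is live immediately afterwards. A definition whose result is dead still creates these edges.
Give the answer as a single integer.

Answer: 3

Derivation:
Block summaries:
  n0: def={e} ue=∅
  n1: def={e,g,p} ue={e}
  n2: def={p} ue={p}
  n3: def={p} ue={g,p}
  n4: def={e,y} ue={e}
  n5: def={g,i} ue=∅

Live sets:
  n0: in=∅ out={e}
  n1: in={e} out={e,g,p}
  n2: in={e,g,p} out={e,g,p}
  n3: in={g,p} out=∅
  n4: in={e} out=∅
  n5: in=∅ out=∅

Interference:
  e↔{g,p,y}
  g↔{e,p}
  i↔∅
  p↔{e,g}
  y↔{e}

Colouring:
  clique {e,g,p} ⇒ need ≥ 3
  3-colouring: r0={e,i}  r1={g,y}  r2={p}
  χ = 3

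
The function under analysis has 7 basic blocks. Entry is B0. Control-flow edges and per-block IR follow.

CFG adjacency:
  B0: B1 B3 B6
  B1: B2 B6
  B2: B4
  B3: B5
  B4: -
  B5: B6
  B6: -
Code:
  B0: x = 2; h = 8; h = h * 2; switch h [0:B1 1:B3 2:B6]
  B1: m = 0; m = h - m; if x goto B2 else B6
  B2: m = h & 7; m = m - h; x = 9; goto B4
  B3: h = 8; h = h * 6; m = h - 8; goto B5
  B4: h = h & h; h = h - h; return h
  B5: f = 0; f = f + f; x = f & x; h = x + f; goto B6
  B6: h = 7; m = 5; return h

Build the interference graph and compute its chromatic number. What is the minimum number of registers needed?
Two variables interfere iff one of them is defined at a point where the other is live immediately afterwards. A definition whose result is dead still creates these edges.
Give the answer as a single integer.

Per-block:
  B0 def {h,x} use ∅
  B1 def {m} use {h,x}
  B2 def {m,x} use {h}
  B3 def {h,m} use ∅
  B4 def {h} use {h}
  B5 def {f,h,x} use {x}
  B6 def {h,m} use ∅

Live sets:
  B0 li=∅ lo={h,x}
  B1 li={h,x} lo={h}
  B2 li={h} lo={h}
  B3 li={x} lo={x}
  B4 li={h} lo=∅
  B5 li={x} lo=∅
  B6 li=∅ lo=∅

Interfere edges:
  f↔{x}
  h↔{m,x}
  m↔{h,x}
  x↔{f,h,m}

Registers:
  lower bound: {h,m,x} mutually conflict ⇒ χ ≥ 3
  3-colouring: c0={x}  c1={f,h}  c2={m}
  χ = 3

Answer: 3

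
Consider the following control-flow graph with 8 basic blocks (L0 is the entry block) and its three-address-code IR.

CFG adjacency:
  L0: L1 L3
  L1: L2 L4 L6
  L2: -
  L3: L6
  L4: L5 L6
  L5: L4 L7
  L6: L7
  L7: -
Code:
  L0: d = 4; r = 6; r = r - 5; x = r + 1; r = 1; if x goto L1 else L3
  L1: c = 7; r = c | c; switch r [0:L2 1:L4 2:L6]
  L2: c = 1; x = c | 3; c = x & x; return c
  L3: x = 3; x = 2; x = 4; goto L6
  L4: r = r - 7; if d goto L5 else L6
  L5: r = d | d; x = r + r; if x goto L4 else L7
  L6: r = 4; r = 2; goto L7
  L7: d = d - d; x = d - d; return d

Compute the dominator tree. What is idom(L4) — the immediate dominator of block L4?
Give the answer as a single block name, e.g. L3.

Answer: L1

Derivation:
idom tree: L1←L0 L2←L1 L3←L0 L4←L1 L5←L4 L6←L0 L7←L0
Join-block Dom:
  L4: preds {L1,L5}: {L0,L1} ∩ {L0,L1,L4,L5} = {L0,L1}; idom=L1
  L6: preds {L1,L3,L4}: {L0,L1} ∩ {L0,L3} ∩ {L0,L1,L4} = {L0}; idom=L0
  L7: preds {L5,L6}: {L0,L1,L4,L5} ∩ {L0,L6} = {L0}; idom=L0

idom(L4) = L1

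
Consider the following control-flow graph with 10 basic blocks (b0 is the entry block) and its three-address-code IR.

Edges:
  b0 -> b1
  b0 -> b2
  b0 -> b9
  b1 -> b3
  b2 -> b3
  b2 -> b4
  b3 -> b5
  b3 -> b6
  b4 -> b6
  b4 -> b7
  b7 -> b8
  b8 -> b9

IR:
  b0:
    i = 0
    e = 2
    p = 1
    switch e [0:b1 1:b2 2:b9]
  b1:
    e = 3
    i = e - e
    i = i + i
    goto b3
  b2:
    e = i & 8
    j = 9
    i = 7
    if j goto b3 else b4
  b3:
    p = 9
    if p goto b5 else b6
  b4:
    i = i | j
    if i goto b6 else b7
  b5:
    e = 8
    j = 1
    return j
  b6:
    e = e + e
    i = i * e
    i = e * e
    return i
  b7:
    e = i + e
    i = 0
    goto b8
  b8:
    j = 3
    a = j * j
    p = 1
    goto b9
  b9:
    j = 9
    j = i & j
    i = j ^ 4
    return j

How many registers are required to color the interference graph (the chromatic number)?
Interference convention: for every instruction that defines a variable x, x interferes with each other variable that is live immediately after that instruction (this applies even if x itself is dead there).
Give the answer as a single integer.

Block summaries:
  b0 def {e,i,p} use ∅
  b1 def {e,i} use ∅
  b2 def {e,i,j} use {i}
  b3 def {p} use ∅
  b4 def {i} use {i,j}
  b5 def {e,j} use ∅
  b6 def {e,i} use {e,i}
  b7 def {e,i} use {e,i}
  b8 def {a,j,p} use ∅
  b9 def {i,j} use {i}

Backward fixpoint:
  b0 li=∅ lo={i}
  b1 li=∅ lo={e,i}
  b2 li={i} lo={e,i,j}
  b3 li={e,i} lo={e,i}
  b4 li={e,i,j} lo={e,i}
  b5 li=∅ lo=∅
  b6 li={e,i} lo=∅
  b7 li={e,i} lo={i}
  b8 li={i} lo={i}
  b9 li={i} lo=∅

Interfere edges:
  a: {i}
  e: {i,j,p}
  i: {a,e,j,p}
  j: {e,i}
  p: {e,i}

Registers:
  lower bound: {e,i,j} mutually conflict ⇒ χ ≥ 3
  3-colouring: c0={i}  c1={a,e}  c2={j,p}
  χ = 3

Answer: 3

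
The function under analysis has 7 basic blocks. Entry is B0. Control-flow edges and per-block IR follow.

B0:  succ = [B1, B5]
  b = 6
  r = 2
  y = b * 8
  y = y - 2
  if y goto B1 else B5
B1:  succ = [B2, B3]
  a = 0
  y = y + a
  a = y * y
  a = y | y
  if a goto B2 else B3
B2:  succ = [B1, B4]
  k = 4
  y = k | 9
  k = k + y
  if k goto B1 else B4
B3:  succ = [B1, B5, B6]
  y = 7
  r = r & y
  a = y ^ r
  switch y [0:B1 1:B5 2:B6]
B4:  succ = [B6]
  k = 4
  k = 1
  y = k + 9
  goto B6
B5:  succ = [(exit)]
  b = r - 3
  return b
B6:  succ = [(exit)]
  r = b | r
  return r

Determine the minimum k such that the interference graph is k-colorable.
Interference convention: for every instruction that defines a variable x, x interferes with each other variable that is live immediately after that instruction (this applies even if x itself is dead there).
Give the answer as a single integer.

Answer: 4

Analysis:
Block summaries:
  B0: def={b,r,y} ue=∅
  B1: def={a,y} ue={y}
  B2: def={k,y} ue=∅
  B3: def={a,r,y} ue={r}
  B4: def={k,y} ue=∅
  B5: def={b} ue={r}
  B6: def={r} ue={b,r}

Liveness:
  live B0: ∅→{b,r,y}
  live B1: {b,r,y}→{b,r}
  live B2: {b,r}→{b,r,y}
  live B3: {b,r}→{b,r,y}
  live B4: {b,r}→{b,r}
  live B5: {r}→∅
  live B6: {b,r}→∅

Interference:
  a: {b,r,y}
  b: {a,k,r,y}
  k: {b,r,y}
  r: {a,b,k,y}
  y: {a,b,k,r}

Registers:
  lower bound: {a,b,r,y} mutually conflict ⇒ χ ≥ 4
  assign a→c3 b→c0 k→c3 r→c1 y→c2 — no edge inside a register ⇒ χ ≤ 4
  χ = 4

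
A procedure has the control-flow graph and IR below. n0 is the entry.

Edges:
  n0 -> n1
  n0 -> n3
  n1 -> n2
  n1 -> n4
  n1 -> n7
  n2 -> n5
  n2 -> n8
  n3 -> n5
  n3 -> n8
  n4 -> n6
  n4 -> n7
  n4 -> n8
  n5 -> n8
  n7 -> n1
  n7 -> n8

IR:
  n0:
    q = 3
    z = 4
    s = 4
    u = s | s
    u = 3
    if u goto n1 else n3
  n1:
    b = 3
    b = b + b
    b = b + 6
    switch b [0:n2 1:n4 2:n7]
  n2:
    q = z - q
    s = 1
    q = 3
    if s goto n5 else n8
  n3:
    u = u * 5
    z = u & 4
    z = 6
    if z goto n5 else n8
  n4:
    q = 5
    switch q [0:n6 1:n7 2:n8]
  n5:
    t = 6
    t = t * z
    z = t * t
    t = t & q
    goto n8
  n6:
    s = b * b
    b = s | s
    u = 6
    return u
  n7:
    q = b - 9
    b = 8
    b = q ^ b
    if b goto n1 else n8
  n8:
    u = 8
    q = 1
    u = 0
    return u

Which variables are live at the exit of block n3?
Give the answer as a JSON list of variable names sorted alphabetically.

Answer: ["q", "z"]

Analysis:
Block summaries:
  n0 def {q,s,u,z} use ∅
  n1 def {b} use ∅
  n2 def {q,s} use {q,z}
  n3 def {u,z} use {u}
  n4 def {q} use ∅
  n5 def {t,z} use {q,z}
  n6 def {b,s,u} use {b}
  n7 def {b,q} use {b}
  n8 def {q,u} use ∅

Live sets:
  live n0: ∅→{q,u,z}
  live n1: {q,z}→{b,q,z}
  live n2: {q,z}→{q,z}
  live n3: {q,u}→{q,z}
  live n4: {b,z}→{b,z}
  live n5: {q,z}→∅
  live n6: {b}→∅
  live n7: {b,z}→{q,z}
  live n8: ∅→∅

live-out(n3) = ["q", "z"]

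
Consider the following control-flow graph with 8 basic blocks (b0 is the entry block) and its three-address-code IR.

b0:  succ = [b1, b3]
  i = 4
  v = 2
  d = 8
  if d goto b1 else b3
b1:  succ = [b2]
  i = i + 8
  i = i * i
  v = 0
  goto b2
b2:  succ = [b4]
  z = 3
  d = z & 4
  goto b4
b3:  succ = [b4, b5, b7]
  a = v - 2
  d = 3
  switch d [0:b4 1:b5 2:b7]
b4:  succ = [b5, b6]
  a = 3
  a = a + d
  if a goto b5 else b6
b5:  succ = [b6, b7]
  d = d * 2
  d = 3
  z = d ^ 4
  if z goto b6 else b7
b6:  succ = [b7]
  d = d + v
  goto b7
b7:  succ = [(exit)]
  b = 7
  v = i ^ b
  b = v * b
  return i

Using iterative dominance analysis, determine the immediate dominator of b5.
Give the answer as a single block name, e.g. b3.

idom tree: b1←b0 b2←b1 b3←b0 b4←b0 b5←b0 b6←b0 b7←b0
Join-block Dom:
  b4: preds {b2,b3}: {b0,b1,b2} ∩ {b0,b3} = {b0}; idom=b0
  b5: preds {b3,b4}: {b0,b3} ∩ {b0,b4} = {b0}; idom=b0
  b6: preds {b4,b5}: {b0,b4} ∩ {b0,b5} = {b0}; idom=b0
  b7: preds {b3,b5,b6}: {b0,b3} ∩ {b0,b5} ∩ {b0,b6} = {b0}; idom=b0

idom(b5) = b0

Answer: b0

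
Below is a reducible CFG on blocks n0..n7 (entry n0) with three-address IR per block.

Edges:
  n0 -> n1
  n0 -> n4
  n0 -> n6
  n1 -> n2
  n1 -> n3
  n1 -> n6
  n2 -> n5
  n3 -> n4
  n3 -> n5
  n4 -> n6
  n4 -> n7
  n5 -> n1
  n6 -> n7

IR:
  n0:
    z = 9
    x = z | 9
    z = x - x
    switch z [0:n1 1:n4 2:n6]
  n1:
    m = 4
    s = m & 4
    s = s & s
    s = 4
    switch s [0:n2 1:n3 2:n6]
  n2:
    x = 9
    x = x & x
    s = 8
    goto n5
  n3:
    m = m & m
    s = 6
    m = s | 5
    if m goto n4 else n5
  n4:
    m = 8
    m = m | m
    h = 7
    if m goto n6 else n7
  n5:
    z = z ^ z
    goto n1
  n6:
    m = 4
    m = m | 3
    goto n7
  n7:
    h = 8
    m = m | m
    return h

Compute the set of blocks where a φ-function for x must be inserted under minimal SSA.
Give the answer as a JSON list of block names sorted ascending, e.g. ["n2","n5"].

Answer: ["n1", "n4", "n5", "n6", "n7"]

Working:
idom tree: n1←n0 n2←n1 n3←n1 n4←n0 n5←n1 n6←n0 n7←n0
Dom at joins:
  n1: preds {n0,n5}: {n0} ∩ {n0,n1,n5} = {n0}; idom=n0
  n4: preds {n0,n3}: {n0} ∩ {n0,n1,n3} = {n0}; idom=n0
  n5: preds {n2,n3}: {n0,n1,n2} ∩ {n0,n1,n3} = {n0,n1}; idom=n1
  n6: preds {n0,n1,n4}: {n0} ∩ {n0,n1} ∩ {n0,n4} = {n0}; idom=n0
  n7: preds {n4,n6}: {n0,n4} ∩ {n0,n6} = {n0}; idom=n0

DF derivation:
  join n1 pred n0: · stop@n0
  join n1 pred n5: n5→n1 stop@n0
  join n4 pred n0: · stop@n0
  join n4 pred n3: n3→n1 stop@n0
  join n5 pred n2: n2 stop@n1
  join n5 pred n3: n3 stop@n1
  join n6 pred n0: · stop@n0
  join n6 pred n1: n1 stop@n0
  join n6 pred n4: n4 stop@n0
  join n7 pred n4: n4 stop@n0
  join n7 pred n6: n6 stop@n0
  DF(n0)=∅
  DF(n1)={n1,n4,n6}
  DF(n2)={n5}
  DF(n3)={n4,n5}
  DF(n4)={n6,n7}
  DF(n5)={n1}
  DF(n6)={n7}
  DF(n7)=∅

φ for x: defs {n0,n2}
  DF⁺ = {n1,n4,n5,n6,n7}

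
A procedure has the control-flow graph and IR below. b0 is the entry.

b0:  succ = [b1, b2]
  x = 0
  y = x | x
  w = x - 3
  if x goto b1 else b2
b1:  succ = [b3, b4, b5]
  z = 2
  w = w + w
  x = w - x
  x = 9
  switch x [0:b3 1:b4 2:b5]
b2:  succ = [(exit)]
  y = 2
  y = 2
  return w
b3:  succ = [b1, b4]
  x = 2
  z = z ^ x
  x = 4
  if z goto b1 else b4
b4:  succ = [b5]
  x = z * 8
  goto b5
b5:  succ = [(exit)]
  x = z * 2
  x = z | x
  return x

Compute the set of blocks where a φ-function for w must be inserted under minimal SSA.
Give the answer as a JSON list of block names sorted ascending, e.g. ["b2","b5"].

idom tree: b1←b0 b2←b0 b3←b1 b4←b1 b5←b1
Dom∩ at merges:
  b1: preds {b0,b3}: {b0} ∩ {b0,b1,b3} = {b0}; idom=b0
  b4: preds {b1,b3}: {b0,b1} ∩ {b0,b1,b3} = {b0,b1}; idom=b1
  b5: preds {b1,b4}: {b0,b1} ∩ {b0,b1,b4} = {b0,b1}; idom=b1

Frontier:
  join b1 pred b0: · stop@b0
  join b1 pred b3: b3→b1 stop@b0
  join b4 pred b1: · stop@b1
  join b4 pred b3: b3 stop@b1
  join b5 pred b1: · stop@b1
  join b5 pred b4: b4 stop@b1
  DF(b0)=∅
  DF(b1)={b1}
  DF(b2)=∅
  DF(b3)={b1,b4}
  DF(b4)={b5}
  DF(b5)=∅

φ for w: defs {b0,b1}
  DF⁺ = {b1}

Answer: ["b1"]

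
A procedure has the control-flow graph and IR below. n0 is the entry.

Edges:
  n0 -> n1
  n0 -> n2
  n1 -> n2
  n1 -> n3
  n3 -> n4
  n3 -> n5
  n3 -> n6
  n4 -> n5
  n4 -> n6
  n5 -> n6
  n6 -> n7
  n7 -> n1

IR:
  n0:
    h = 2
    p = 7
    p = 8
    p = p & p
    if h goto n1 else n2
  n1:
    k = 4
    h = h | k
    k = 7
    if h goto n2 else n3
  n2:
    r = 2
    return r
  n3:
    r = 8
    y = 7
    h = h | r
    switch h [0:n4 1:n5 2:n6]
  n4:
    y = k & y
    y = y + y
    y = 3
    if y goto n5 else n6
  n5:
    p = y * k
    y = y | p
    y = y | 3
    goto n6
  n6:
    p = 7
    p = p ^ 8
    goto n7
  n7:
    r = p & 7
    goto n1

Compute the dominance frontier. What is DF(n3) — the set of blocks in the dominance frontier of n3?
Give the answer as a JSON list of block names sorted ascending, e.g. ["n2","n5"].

Answer: ["n1"]

Analysis:
idom tree: n1←n0 n2←n0 n3←n1 n4←n3 n5←n3 n6←n3 n7←n6
Join-block Dom:
  n1: preds {n0,n7}: {n0} ∩ {n0,n1,n3,n6,n7} = {n0}; idom=n0
  n2: preds {n0,n1}: {n0} ∩ {n0,n1} = {n0}; idom=n0
  n5: preds {n3,n4}: {n0,n1,n3} ∩ {n0,n1,n3,n4} = {n0,n1,n3}; idom=n3
  n6: preds {n3,n4,n5}: {n0,n1,n3} ∩ {n0,n1,n3,n4} ∩ {n0,n1,n3,n5} = {n0,n1,n3}; idom=n3

DF walk-up:
  join n1 pred n0: · stop@n0
  join n1 pred n7: n7→n6→n3→n1 stop@n0
  join n2 pred n0: · stop@n0
  join n2 pred n1: n1 stop@n0
  join n5 pred n3: · stop@n3
  join n5 pred n4: n4 stop@n3
  join n6 pred n3: · stop@n3
  join n6 pred n4: n4 stop@n3
  join n6 pred n5: n5 stop@n3
  n0: DF=∅
  n1: DF={n1,n2}
  n2: DF=∅
  n3: DF={n1}
  n4: DF={n5,n6}
  n5: DF={n6}
  n6: DF={n1}
  n7: DF={n1}

DF(n3) = ["n1"]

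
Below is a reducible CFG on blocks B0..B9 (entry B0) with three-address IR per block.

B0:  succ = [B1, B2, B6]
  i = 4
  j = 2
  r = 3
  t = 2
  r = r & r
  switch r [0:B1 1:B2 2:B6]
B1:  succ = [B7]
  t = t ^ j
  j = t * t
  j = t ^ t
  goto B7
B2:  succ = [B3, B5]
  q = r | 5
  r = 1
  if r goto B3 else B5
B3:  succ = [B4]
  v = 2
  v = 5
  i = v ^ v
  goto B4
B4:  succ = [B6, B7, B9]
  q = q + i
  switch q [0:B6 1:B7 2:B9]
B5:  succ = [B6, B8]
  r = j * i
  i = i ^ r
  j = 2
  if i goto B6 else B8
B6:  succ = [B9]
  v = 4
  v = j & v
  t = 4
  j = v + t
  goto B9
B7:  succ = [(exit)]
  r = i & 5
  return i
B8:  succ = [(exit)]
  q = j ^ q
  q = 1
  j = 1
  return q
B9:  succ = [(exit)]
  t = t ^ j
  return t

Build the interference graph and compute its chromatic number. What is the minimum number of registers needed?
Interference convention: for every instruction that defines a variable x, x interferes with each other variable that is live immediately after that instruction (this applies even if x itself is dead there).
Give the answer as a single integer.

Answer: 5

Analysis:
Block summaries:
  B0: {i,j,r,t} / ∅
  B1: {j,t} / {j,t}
  B2: {q,r} / {r}
  B3: {i,v} / ∅
  B4: {q} / {i,q}
  B5: {i,j,r} / {i,j}
  B6: {j,t,v} / {j}
  B7: {r} / {i}
  B8: {j,q} / {j,q}
  B9: {t} / {j,t}

Live sets:
  B0 li=∅ lo={i,j,r,t}
  B1 li={i,j,t} lo={i}
  B2 li={i,j,r,t} lo={i,j,q,t}
  B3 li={j,q,t} lo={i,j,q,t}
  B4 li={i,j,q,t} lo={i,j,t}
  B5 li={i,j,q} lo={j,q}
  B6 li={j} lo={j,t}
  B7 li={i} lo=∅
  B8 li={j,q} lo=∅
  B9 li={j,t} lo=∅

Interfere edges:
  i: {j,q,r,t}
  j: {i,q,r,t,v}
  q: {i,j,r,t,v}
  r: {i,j,q,t}
  t: {i,j,q,r,v}
  v: {j,q,t}

Colouring:
  lower bound: {i,j,q,r,t} mutually conflict ⇒ χ ≥ 5
  5-colouring: R0={j}  R1={q}  R2={t}  R3={i,v}  R4={r}
  χ = 5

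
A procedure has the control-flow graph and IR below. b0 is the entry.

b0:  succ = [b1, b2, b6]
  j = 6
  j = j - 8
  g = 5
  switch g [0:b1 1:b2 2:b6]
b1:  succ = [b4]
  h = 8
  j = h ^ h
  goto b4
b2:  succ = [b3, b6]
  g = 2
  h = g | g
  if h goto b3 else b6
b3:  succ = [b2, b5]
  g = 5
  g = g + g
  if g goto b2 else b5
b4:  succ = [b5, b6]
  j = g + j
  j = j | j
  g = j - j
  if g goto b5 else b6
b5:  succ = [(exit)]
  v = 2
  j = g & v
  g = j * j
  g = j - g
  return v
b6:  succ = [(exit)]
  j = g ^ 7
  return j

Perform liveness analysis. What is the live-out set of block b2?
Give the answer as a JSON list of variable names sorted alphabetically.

Answer: ["g"]

Derivation:
def/use:
  b0 def {g,j} use ∅
  b1 def {h,j} use ∅
  b2 def {g,h} use ∅
  b3 def {g} use ∅
  b4 def {g,j} use {g,j}
  b5 def {g,j,v} use {g}
  b6 def {j} use {g}

Liveness:
  b0 li=∅ lo={g}
  b1 li={g} lo={g,j}
  b2 li=∅ lo={g}
  b3 li=∅ lo={g}
  b4 li={g,j} lo={g}
  b5 li={g} lo=∅
  b6 li={g} lo=∅

live-out(b2) = ["g"]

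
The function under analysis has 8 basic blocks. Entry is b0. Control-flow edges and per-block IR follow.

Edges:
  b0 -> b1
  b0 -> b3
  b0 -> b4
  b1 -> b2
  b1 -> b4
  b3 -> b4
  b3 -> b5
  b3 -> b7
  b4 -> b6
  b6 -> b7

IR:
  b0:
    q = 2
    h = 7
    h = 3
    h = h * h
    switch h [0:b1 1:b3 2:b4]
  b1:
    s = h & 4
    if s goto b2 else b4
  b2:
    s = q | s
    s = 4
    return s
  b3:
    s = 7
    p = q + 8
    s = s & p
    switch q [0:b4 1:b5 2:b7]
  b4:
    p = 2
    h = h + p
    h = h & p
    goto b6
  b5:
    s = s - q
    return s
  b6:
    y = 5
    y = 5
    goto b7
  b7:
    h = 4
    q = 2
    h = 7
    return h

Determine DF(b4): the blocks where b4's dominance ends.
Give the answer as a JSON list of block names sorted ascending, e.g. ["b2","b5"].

Answer: ["b7"]

Derivation:
idom tree: b1←b0 b2←b1 b3←b0 b4←b0 b5←b3 b6←b4 b7←b0
Dom at joins:
  b4: preds {b0,b1,b3}: {b0} ∩ {b0,b1} ∩ {b0,b3} = {b0}; idom=b0
  b7: preds {b3,b6}: {b0,b3} ∩ {b0,b4,b6} = {b0}; idom=b0

Frontier:
  join b4 pred b0: · stop@b0
  join b4 pred b1: b1 stop@b0
  join b4 pred b3: b3 stop@b0
  join b7 pred b3: b3 stop@b0
  join b7 pred b6: b6→b4 stop@b0
  b0: DF=∅
  b1: DF={b4}
  b2: DF=∅
  b3: DF={b4,b7}
  b4: DF={b7}
  b5: DF=∅
  b6: DF={b7}
  b7: DF=∅

DF(b4) = ["b7"]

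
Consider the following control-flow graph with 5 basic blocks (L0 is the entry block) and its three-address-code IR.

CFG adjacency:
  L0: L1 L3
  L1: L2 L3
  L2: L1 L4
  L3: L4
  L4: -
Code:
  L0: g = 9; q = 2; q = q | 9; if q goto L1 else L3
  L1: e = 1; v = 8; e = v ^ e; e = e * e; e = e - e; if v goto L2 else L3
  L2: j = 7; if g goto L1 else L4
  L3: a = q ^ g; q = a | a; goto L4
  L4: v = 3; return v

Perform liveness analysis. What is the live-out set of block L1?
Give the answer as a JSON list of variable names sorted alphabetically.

Answer: ["g", "q"]

Working:
Block summaries:
  L0: {g,q} / ∅
  L1: {e,v} / ∅
  L2: {j} / {g}
  L3: {a,q} / {g,q}
  L4: {v} / ∅

Backward fixpoint:
  L0: in=∅ out={g,q}
  L1: in={g,q} out={g,q}
  L2: in={g,q} out={g,q}
  L3: in={g,q} out=∅
  L4: in=∅ out=∅

live-out(L1) = ["g", "q"]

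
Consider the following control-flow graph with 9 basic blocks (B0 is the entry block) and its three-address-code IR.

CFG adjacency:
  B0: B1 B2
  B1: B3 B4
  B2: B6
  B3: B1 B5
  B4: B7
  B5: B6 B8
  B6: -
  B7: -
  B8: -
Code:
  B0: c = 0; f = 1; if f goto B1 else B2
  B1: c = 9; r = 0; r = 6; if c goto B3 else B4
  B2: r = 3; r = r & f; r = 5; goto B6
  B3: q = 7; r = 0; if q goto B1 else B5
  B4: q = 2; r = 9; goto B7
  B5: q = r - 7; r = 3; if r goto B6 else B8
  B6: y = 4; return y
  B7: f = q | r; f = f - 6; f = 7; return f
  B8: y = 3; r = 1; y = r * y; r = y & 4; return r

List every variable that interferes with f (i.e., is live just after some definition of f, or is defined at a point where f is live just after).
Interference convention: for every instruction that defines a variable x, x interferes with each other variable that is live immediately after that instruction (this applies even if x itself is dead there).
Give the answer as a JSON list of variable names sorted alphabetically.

Per-block:
  B0 def {c,f} use ∅
  B1 def {c,r} use ∅
  B2 def {r} use {f}
  B3 def {q,r} use ∅
  B4 def {q,r} use ∅
  B5 def {q,r} use {r}
  B6 def {y} use ∅
  B7 def {f} use {q,r}
  B8 def {r,y} use ∅

Liveness:
  B0 li=∅ lo={f}
  B1 li=∅ lo=∅
  B2 li={f} lo=∅
  B3 li=∅ lo={r}
  B4 li=∅ lo={q,r}
  B5 li={r} lo=∅
  B6 li=∅ lo=∅
  B7 li={q,r} lo=∅
  B8 li=∅ lo=∅

Conflict graph:
  c — {r}
  f — {r}
  q — {r}
  r — {c,f,q,y}
  y — {r}

N(f) = ["r"]

Answer: ["r"]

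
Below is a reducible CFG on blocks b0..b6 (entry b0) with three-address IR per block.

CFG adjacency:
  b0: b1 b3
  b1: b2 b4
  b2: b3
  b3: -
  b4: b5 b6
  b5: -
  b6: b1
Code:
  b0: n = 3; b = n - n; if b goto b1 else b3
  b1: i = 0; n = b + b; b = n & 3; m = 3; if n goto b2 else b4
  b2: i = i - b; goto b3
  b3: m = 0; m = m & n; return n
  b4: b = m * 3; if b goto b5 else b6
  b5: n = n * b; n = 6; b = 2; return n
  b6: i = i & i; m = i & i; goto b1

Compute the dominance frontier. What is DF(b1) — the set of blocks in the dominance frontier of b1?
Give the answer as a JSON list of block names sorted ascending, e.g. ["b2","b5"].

Answer: ["b1", "b3"]

Analysis:
idom tree: b1←b0 b2←b1 b3←b0 b4←b1 b5←b4 b6←b4
Join-block Dom:
  b1: preds {b0,b6}: {b0} ∩ {b0,b1,b4,b6} = {b0}; idom=b0
  b3: preds {b0,b2}: {b0} ∩ {b0,b1,b2} = {b0}; idom=b0

DF walk-up:
  join b1 pred b0: · stop@b0
  join b1 pred b6: b6→b4→b1 stop@b0
  join b3 pred b0: · stop@b0
  join b3 pred b2: b2→b1 stop@b0
  DF(b0)=∅
  DF(b1)={b1,b3}
  DF(b2)={b3}
  DF(b3)=∅
  DF(b4)={b1}
  DF(b5)=∅
  DF(b6)={b1}

DF(b1) = ["b1", "b3"]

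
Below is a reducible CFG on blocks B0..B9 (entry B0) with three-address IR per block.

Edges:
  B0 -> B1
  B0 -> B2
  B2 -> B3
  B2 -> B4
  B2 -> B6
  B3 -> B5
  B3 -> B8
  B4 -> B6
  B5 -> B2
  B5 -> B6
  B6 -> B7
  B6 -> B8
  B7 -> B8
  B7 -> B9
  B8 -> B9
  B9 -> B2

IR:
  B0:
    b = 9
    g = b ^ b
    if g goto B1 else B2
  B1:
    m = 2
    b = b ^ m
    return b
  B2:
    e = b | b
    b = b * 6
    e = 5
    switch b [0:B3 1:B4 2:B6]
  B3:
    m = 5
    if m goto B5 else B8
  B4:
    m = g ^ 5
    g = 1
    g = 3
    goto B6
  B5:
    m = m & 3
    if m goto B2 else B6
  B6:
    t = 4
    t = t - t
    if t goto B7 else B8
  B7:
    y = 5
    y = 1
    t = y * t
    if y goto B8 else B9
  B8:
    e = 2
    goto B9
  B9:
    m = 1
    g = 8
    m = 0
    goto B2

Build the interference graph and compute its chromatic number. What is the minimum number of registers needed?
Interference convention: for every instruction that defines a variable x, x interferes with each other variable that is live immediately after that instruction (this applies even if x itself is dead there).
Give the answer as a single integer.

Answer: 3

Analysis:
Block summaries:
  B0: def={b,g} ue=∅
  B1: def={b,m} ue={b}
  B2: def={b,e} ue={b}
  B3: def={m} ue=∅
  B4: def={g,m} ue={g}
  B5: def={m} ue={m}
  B6: def={t} ue=∅
  B7: def={t,y} ue={t}
  B8: def={e} ue=∅
  B9: def={g,m} ue=∅

Backward fixpoint:
  B0: in=∅ out={b,g}
  B1: in={b} out=∅
  B2: in={b,g} out={b,g}
  B3: in={b,g} out={b,g,m}
  B4: in={b,g} out={b}
  B5: in={b,g,m} out={b,g}
  B6: in={b} out={b,t}
  B7: in={b,t} out={b}
  B8: in={b} out={b}
  B9: in={b} out={b,g}

Conflict graph:
  b↔{e,g,m,t,y}
  e↔{b,g}
  g↔{b,e,m}
  m↔{b,g}
  t↔{b,y}
  y↔{b,t}

Chromatic number:
  clique {b,e,g} ⇒ need ≥ 3
  3-colouring: c0={b}  c1={g,t}  c2={e,m,y}
  χ = 3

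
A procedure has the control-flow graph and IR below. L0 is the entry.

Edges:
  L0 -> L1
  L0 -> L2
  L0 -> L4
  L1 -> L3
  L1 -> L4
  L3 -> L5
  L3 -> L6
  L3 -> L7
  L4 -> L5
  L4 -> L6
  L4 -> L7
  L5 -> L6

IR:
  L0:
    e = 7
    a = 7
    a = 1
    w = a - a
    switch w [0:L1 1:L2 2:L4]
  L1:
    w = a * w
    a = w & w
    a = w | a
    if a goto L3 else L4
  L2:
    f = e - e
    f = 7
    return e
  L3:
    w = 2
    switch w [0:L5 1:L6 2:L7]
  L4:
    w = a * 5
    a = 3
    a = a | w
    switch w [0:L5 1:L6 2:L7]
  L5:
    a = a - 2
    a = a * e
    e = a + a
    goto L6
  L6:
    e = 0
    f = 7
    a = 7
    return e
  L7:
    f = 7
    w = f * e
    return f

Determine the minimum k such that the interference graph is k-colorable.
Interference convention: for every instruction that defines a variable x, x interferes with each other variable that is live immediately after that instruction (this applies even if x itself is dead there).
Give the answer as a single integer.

Block summaries:
  L0 def {a,e,w} use ∅
  L1 def {a,w} use {a,w}
  L2 def {f} use {e}
  L3 def {w} use ∅
  L4 def {a,w} use {a}
  L5 def {a,e} use {a,e}
  L6 def {a,e,f} use ∅
  L7 def {f,w} use {e}

Live sets:
  L0 li=∅ lo={a,e,w}
  L1 li={a,e,w} lo={a,e}
  L2 li={e} lo=∅
  L3 li={a,e} lo={a,e}
  L4 li={a,e} lo={a,e}
  L5 li={a,e} lo=∅
  L6 li=∅ lo=∅
  L7 li={e} lo=∅

Interfere edges:
  a — {e,w}
  e — {a,f,w}
  f — {e,w}
  w — {a,e,f}

Colouring:
  {a,e,w} pairwise interfere (3-clique) ⇒ χ ≥ 3
  3-colouring: r0={e}  r1={w}  r2={a,f}
  χ = 3

Answer: 3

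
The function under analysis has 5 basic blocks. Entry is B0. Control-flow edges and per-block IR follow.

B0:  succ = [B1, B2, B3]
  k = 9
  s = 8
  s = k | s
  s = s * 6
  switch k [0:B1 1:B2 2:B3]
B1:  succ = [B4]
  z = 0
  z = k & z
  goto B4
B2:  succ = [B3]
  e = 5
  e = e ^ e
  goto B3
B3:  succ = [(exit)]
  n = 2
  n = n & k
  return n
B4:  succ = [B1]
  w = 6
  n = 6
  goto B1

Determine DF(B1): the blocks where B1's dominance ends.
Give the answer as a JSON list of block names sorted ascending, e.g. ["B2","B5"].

idom tree: B1←B0 B2←B0 B3←B0 B4←B1
Dom at joins:
  B1: preds {B0,B4}: {B0} ∩ {B0,B1,B4} = {B0}; idom=B0
  B3: preds {B0,B2}: {B0} ∩ {B0,B2} = {B0}; idom=B0

DF walk-up:
  B1←B0: walk · to B0
  B1←B4: walk B4→B1 to B0
  B3←B0: walk · to B0
  B3←B2: walk B2 to B0
  DF(B0)=∅
  DF(B1)={B1}
  DF(B2)={B3}
  DF(B3)=∅
  DF(B4)={B1}

DF(B1) = ["B1"]

Answer: ["B1"]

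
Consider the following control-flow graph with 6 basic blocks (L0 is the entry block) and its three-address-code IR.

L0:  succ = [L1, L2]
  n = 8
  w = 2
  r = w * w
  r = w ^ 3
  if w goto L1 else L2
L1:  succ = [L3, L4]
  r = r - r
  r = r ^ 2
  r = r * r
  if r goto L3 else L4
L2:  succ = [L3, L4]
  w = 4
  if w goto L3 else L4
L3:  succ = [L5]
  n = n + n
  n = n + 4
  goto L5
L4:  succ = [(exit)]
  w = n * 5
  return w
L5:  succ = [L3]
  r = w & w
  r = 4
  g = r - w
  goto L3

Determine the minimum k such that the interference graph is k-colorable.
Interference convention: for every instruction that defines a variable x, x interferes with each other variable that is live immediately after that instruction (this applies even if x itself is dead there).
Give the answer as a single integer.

def/use:
  L0: {n,r,w} / ∅
  L1: {r} / {r}
  L2: {w} / ∅
  L3: {n} / {n}
  L4: {w} / {n}
  L5: {g,r} / {w}

Liveness:
  L0: in=∅ out={n,r,w}
  L1: in={n,r,w} out={n,w}
  L2: in={n} out={n,w}
  L3: in={n,w} out={n,w}
  L4: in={n} out=∅
  L5: in={n,w} out={n,w}

Conflict graph:
  g — {n,w}
  n — {g,r,w}
  r — {n,w}
  w — {g,n,r}

Registers:
  lower bound: {g,n,w} mutually conflict ⇒ χ ≥ 3
  3-colouring: c0={n}  c1={w}  c2={g,r}
  χ = 3

Answer: 3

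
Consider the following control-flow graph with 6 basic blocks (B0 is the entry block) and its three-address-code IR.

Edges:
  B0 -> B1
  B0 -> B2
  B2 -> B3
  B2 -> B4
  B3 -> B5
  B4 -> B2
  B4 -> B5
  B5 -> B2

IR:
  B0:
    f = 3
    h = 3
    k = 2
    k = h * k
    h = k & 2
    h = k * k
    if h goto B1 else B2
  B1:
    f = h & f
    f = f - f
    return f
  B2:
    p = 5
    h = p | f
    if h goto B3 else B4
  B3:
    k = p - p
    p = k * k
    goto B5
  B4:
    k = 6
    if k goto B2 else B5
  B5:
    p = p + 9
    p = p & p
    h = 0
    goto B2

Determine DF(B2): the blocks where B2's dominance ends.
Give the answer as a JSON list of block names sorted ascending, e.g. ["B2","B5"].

idom tree: B1←B0 B2←B0 B3←B2 B4←B2 B5←B2
Join-block Dom:
  B2: preds {B0,B4,B5}: {B0} ∩ {B0,B2,B4} ∩ {B0,B2,B5} = {B0}; idom=B0
  B5: preds {B3,B4}: {B0,B2,B3} ∩ {B0,B2,B4} = {B0,B2}; idom=B2

Frontier:
  join B2 pred B0: · stop@B0
  join B2 pred B4: B4→B2 stop@B0
  join B2 pred B5: B5→B2 stop@B0
  join B5 pred B3: B3 stop@B2
  join B5 pred B4: B4 stop@B2
  B0: DF=∅
  B1: DF=∅
  B2: DF={B2}
  B3: DF={B5}
  B4: DF={B2,B5}
  B5: DF={B2}

DF(B2) = ["B2"]

Answer: ["B2"]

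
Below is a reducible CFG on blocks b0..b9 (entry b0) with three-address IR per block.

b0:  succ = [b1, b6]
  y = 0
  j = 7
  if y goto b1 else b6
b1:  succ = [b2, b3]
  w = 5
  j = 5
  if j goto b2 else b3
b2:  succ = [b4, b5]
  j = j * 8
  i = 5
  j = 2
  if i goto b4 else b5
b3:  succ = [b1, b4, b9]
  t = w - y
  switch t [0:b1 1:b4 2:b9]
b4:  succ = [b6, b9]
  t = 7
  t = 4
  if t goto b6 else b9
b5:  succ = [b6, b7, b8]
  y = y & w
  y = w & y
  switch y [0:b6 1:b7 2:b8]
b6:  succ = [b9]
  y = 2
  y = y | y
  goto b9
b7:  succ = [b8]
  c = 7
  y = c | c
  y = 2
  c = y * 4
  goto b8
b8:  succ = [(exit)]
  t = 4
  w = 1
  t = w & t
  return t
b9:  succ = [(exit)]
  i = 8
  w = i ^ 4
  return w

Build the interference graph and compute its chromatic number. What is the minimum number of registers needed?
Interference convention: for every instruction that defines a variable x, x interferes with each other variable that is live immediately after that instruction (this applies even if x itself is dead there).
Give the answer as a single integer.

Block summaries:
  b0 def {j,y} use ∅
  b1 def {j,w} use ∅
  b2 def {i,j} use {j}
  b3 def {t} use {w,y}
  b4 def {t} use ∅
  b5 def {y} use {w,y}
  b6 def {y} use ∅
  b7 def {c,y} use ∅
  b8 def {t,w} use ∅
  b9 def {i,w} use ∅

Backward fixpoint:
  b0: in=∅ out={y}
  b1: in={y} out={j,w,y}
  b2: in={j,w,y} out={w,y}
  b3: in={w,y} out={y}
  b4: in=∅ out=∅
  b5: in={w,y} out=∅
  b6: in=∅ out=∅
  b7: in=∅ out=∅
  b8: in=∅ out=∅
  b9: in=∅ out=∅

Conflict graph:
  c — ∅
  i — {j,w,y}
  j — {i,w,y}
  t — {w,y}
  w — {i,j,t,y}
  y — {i,j,t,w}

Registers:
  {i,j,w,y} pairwise interfere (4-clique) ⇒ χ ≥ 4
  assign c→c0 i→c2 j→c3 t→c2 w→c0 y→c1 — no edge inside a register ⇒ χ ≤ 4
  χ = 4

Answer: 4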